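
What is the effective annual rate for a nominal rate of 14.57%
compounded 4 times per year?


Formula: EAR = (1 + r/m)^m - 1
Period rate: r/m = 0.1457 / 4 = 0.036425
Compounding: (1 + 0.036425)^4 = 1.153856
EAR = 1.153856 - 1 = 0.153856

0.153856


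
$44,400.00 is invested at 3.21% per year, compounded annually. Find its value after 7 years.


Formula: FV = P * (1 + r)^n
Substituting: FV = $44,400.00 * (1 + 0.0321)^7
Growth factor: (1.0321)^7 = 1.247534
FV = $44,400.00 * 1.247534 = $55,390.52

$55,390.52


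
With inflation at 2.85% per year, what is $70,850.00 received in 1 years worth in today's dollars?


Formula: Real value = nominal / (1 + inflation)^years
Price level: (1 + 0.0285)^1 = 1.0285
Real value = $70,850.00 / 1.0285 = $68,886.73

$68,886.73


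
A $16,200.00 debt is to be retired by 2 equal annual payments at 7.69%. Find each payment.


Formula: PMT = PV * r / (1 - (1+r)^(-n))
Denominator: 1 - (1 + 0.0769)^(-2) = 0.137718
Numerator: $16,200.00 * 0.0769 = 1245.78
PMT = 1245.78 / 0.137718 = $9,045.87

$9,045.87


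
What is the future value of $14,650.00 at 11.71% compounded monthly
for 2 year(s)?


Formula: FV = P * (1 + r/m)^(m*t)
Period rate: r/m = 0.1171 / 12 = 0.009758
Total periods: m*t = 12 * 2 = 24
Growth factor: (1 + 0.009758)^24 = 1.262463
FV = $14,650.00 * 1.262463 = $18,495.08

$18,495.08


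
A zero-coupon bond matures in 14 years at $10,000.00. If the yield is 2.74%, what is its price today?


Formula: Price = FV / (1 + r)^n
Substituting: Price = $10,000.00 / (1 + 0.0274)^14
Discount factor: (1.0274)^14 = 1.460003
Price = $10,000.00 / 1.460003 = $6,849.30

$6,849.30


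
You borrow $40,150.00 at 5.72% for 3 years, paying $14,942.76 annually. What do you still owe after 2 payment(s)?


Formula: Balance = PV*(1+r)^k - PMT*((1+r)^k - 1)/r
Growth: (1 + 0.0572)^2 = 1.117672
Accumulated factor: ((1+r)^k - 1)/r = 2.0572
Balance = $40,150.00 * 1.117672 - $14,942.76 * 2.0572
Balance = $14,134.28

$14,134.28


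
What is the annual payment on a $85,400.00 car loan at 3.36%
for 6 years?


Formula: PMT = PV * r / (1 - (1+r)^(-n))
Denominator: 1 - (1 + 0.0336)^(-6) = 0.179866
Numerator: $85,400.00 * 0.0336 = 2869.44
PMT = 2869.44 / 0.179866 = $15,953.24

$15,953.24


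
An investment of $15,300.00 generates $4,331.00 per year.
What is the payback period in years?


Formula: Payback = investment / annual cash flow
Substituting: Payback = $15,300.00 / $4,331.00
Payback = 3.5327 years

3.5327 years


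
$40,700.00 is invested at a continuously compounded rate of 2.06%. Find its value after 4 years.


Formula: FV = P * e^(r*t)
Exponent: r*t = 0.0206 * 4 = 0.0824
e^(0.0824) = 1.08589
FV = $40,700.00 * 1.08589 = $44,195.73

$44,195.73


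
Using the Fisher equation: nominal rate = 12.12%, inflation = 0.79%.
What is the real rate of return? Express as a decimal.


Formula: (1 + r_real) = (1 + r_nom) / (1 + inflation)
Substituting: (1 + r_real) = 1.1212 / 1.0079
(1 + r_real) = 1.112412
r_real = 1.112412 - 1 = 0.112412

0.112412


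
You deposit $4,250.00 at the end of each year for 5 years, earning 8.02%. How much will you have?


Formula: FV = PMT * ((1+r)^n - 1) / r
Growth factor: (1 + 0.0802)^5 = 1.470689
Numerator: 1.470689 - 1 = 0.470689
FV = $4,250.00 * 0.470689 / 0.0802 = $24,943.00

$24,943.00


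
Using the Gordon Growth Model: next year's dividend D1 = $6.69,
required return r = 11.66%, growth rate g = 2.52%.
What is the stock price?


Formula: P = D1 / (r - g)
Spread: r - g = 0.1166 - 0.0252 = 0.0914
Substituting: P = $6.69 / 0.0914
P = $73.19

$73.19


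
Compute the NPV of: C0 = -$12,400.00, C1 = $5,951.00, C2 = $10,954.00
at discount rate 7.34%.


Formula: NPV = C0 + C1/(1+r) + C2/(1+r)^2
Discount C1: $5,951.00 / (1 + 0.0734) = $5,544.07
Discount C2: $10,954.00 / (1 + 0.0734)^2 = $9,507.13
NPV = -$12,400.00 + $5,544.07 + $9,507.13 = $2,651.20

$2,651.20


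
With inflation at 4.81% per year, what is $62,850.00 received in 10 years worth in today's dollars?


Formula: Real value = nominal / (1 + inflation)^years
Price level: (1 + 0.0481)^10 = 1.599658
Real value = $62,850.00 / 1.599658 = $39,289.64

$39,289.64


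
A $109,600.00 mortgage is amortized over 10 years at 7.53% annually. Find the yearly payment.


Formula: PMT = PV * r / (1 - (1+r)^(-n))
Denominator: 1 - (1 + 0.0753)^(-10) = 0.516158
Numerator: $109,600.00 * 0.0753 = 8252.88
PMT = 8252.88 / 0.516158 = $15,989.06

$15,989.06


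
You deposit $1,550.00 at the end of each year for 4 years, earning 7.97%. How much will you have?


Formula: FV = PMT * ((1+r)^n - 1) / r
Growth factor: (1 + 0.0797)^4 = 1.358978
Numerator: 1.358978 - 1 = 0.358978
FV = $1,550.00 * 0.358978 / 0.0797 = $6,981.38

$6,981.38


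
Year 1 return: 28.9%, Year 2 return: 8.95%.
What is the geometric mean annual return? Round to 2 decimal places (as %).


Formula: Geometric mean = ((1+r1)*(1+r2))^(1/2) - 1
Product: (1 + 0.289) * (1 + 0.0895) = 1.289 * 1.0895 = 1.404365
Square root: 1.404365^0.5 = 1.185059
Geometric mean = 1.185059 - 1 = 0.185059
As percentage: 18.51%

18.51%


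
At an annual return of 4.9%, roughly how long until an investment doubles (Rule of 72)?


Formula: Years ≈ 72 / r
Substituting: Years ≈ 72 / 4.9
Years ≈ 14.7

14.7 years


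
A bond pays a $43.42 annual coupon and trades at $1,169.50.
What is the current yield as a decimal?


Formula: Current yield = annual coupon / price
Substituting: CY = $43.42 / $1,169.50
CY = 0.037127

0.037127


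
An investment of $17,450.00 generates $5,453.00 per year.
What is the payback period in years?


Formula: Payback = investment / annual cash flow
Substituting: Payback = $17,450.00 / $5,453.00
Payback = 3.2001 years

3.2001 years


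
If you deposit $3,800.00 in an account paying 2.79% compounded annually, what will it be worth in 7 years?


Formula: FV = P * (1 + r)^n
Substituting: FV = $3,800.00 * (1 + 0.0279)^7
Growth factor: (1.0279)^7 = 1.212428
FV = $3,800.00 * 1.212428 = $4,607.23

$4,607.23


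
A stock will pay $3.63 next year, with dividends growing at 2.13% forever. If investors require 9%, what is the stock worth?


Formula: P = D1 / (r - g)
Spread: r - g = 0.09 - 0.0213 = 0.0687
Substituting: P = $3.63 / 0.0687
P = $52.84

$52.84


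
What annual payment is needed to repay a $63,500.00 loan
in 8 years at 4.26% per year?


Formula: PMT = PV * r / (1 - (1+r)^(-n))
Denominator: 1 - (1 + 0.0426)^(-8) = 0.283761
Numerator: $63,500.00 * 0.0426 = 2705.1
PMT = 2705.1 / 0.283761 = $9,533.04

$9,533.04


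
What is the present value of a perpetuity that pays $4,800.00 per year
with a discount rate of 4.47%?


Formula: PV = C / r
Substituting: PV = $4,800.00 / 0.0447
PV = $107,382.55

$107,382.55


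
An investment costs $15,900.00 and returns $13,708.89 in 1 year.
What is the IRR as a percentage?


Formula: IRR = C1/C0 - 1
Substituting: IRR = $13,708.89 / $15,900.00 - 1
Ratio: 0.862194 - 1 = -0.137806
IRR = -13.7806%

-13.7806%


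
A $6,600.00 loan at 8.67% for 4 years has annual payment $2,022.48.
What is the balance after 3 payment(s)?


Formula: Balance = PV*(1+r)^k - PMT*((1+r)^k - 1)/r
Growth: (1 + 0.0867)^3 = 1.283302
Accumulated factor: ((1+r)^k - 1)/r = 3.267617
Balance = $6,600.00 * 1.283302 - $2,022.48 * 3.267617
Balance = $1,861.11

$1,861.11


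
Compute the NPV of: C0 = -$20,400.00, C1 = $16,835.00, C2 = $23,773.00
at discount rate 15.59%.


Formula: NPV = C0 + C1/(1+r) + C2/(1+r)^2
Discount C1: $16,835.00 / (1 + 0.1559) = $14,564.41
Discount C2: $23,773.00 / (1 + 0.1559)^2 = $17,792.77
NPV = -$20,400.00 + $14,564.41 + $17,792.77 = $11,957.17

$11,957.17


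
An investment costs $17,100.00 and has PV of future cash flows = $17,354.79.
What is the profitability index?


Formula: PI = PV(cash flows) / initial investment
Substituting: PI = $17,354.79 / $17,100.00
PI = 1.0149

1.0149


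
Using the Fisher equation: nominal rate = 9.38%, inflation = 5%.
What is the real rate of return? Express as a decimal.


Formula: (1 + r_real) = (1 + r_nom) / (1 + inflation)
Substituting: (1 + r_real) = 1.0938 / 1.05
(1 + r_real) = 1.041714
r_real = 1.041714 - 1 = 0.041714

0.041714


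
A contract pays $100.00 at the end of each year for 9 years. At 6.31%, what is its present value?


Formula: PV = PMT * (1 - (1+r)^(-n)) / r
Discount factor: (1 + 0.0631)^(-9) = 0.576545
Bracket: 1 - 0.576545 = 0.423455
PV = $100.00 * 0.423455 / 0.0631 = $671.09

$671.09


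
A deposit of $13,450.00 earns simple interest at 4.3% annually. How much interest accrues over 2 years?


Formula: I = P * r * t
Substituting: I = $13,450.00 * 0.043 * 2
Step: I = $13,450.00 * 0.086
I = $1,156.70

$1,156.70


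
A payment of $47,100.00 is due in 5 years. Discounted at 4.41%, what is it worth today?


Formula: PV = FV / (1 + r)^n
Substituting: PV = $47,100.00 / (1 + 0.0441)^5
Discount factor: (1.0441)^5 = 1.240825
PV = $47,100.00 / 1.240825 = $37,958.62

$37,958.62


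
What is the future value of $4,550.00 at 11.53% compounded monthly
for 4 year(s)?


Formula: FV = P * (1 + r/m)^(m*t)
Period rate: r/m = 0.1153 / 12 = 0.009608
Total periods: m*t = 12 * 4 = 48
Growth factor: (1 + 0.009608)^48 = 1.582488
FV = $4,550.00 * 1.582488 = $7,200.32

$7,200.32


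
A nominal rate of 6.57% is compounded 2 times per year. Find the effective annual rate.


Formula: EAR = (1 + r/m)^m - 1
Period rate: r/m = 0.0657 / 2 = 0.03285
Compounding: (1 + 0.03285)^2 = 1.066779
EAR = 1.066779 - 1 = 0.066779

0.066779


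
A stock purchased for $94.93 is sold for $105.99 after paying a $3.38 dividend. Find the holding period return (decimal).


Formula: HPR = (P1 - P0 + D) / P0
Gain: $105.99 - $94.93 + $3.38 = $14.44
HPR = $14.44 / $94.93 = 0.1521

0.1521


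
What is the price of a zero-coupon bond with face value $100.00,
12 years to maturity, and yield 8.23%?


Formula: Price = FV / (1 + r)^n
Substituting: Price = $100.00 / (1 + 0.0823)^12
Discount factor: (1.0823)^12 = 2.583282
Price = $100.00 / 2.583282 = $38.71

$38.71


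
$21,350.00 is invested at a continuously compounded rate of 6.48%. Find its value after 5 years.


Formula: FV = P * e^(r*t)
Exponent: r*t = 0.0648 * 5 = 0.324
e^(0.324) = 1.382647
FV = $21,350.00 * 1.382647 = $29,519.52

$29,519.52


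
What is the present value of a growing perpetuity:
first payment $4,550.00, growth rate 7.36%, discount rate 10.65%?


Formula: PV = C / (r - g)
Spread: r - g = 0.1065 - 0.0736 = 0.0329
Substituting: PV = $4,550.00 / 0.0329
PV = $138,297.87

$138,297.87


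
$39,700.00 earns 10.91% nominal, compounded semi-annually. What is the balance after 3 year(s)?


Formula: FV = P * (1 + r/m)^(m*t)
Period rate: r/m = 0.1091 / 2 = 0.05455
Total periods: m*t = 2 * 3 = 6
Growth factor: (1 + 0.05455)^6 = 1.375318
FV = $39,700.00 * 1.375318 = $54,600.12

$54,600.12


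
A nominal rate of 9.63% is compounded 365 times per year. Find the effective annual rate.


Formula: EAR = (1 + r/m)^m - 1
Period rate: r/m = 0.0963 / 365 = 0.000264
Compounding: (1 + 0.000264)^365 = 1.101075
EAR = 1.101075 - 1 = 0.101075

0.101075


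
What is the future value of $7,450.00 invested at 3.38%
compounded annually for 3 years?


Formula: FV = P * (1 + r)^n
Substituting: FV = $7,450.00 * (1 + 0.0338)^3
Growth factor: (1.0338)^3 = 1.104866
FV = $7,450.00 * 1.104866 = $8,231.25

$8,231.25


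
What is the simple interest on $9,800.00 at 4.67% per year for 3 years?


Formula: I = P * r * t
Substituting: I = $9,800.00 * 0.0467 * 3
Step: I = $9,800.00 * 0.1401
I = $1,372.98

$1,372.98


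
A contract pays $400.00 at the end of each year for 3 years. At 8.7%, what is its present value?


Formula: PV = PMT * (1 - (1+r)^(-n)) / r
Discount factor: (1 + 0.087)^(-3) = 0.778595
Bracket: 1 - 0.778595 = 0.221405
PV = $400.00 * 0.221405 / 0.087 = $1,017.96

$1,017.96


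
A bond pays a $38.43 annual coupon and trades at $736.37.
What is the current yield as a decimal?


Formula: Current yield = annual coupon / price
Substituting: CY = $38.43 / $736.37
CY = 0.052188

0.052188


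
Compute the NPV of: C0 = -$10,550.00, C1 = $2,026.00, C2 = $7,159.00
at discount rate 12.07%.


Formula: NPV = C0 + C1/(1+r) + C2/(1+r)^2
Discount C1: $2,026.00 / (1 + 0.1207) = $1,807.80
Discount C2: $7,159.00 / (1 + 0.1207)^2 = $5,699.98
NPV = -$10,550.00 + $1,807.80 + $5,699.98 = -$3,042.22

-$3,042.22


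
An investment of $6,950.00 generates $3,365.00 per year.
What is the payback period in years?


Formula: Payback = investment / annual cash flow
Substituting: Payback = $6,950.00 / $3,365.00
Payback = 2.0654 years

2.0654 years


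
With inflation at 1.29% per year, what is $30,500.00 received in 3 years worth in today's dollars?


Formula: Real value = nominal / (1 + inflation)^years
Price level: (1 + 0.0129)^3 = 1.039201
Real value = $30,500.00 / 1.039201 = $29,349.46

$29,349.46


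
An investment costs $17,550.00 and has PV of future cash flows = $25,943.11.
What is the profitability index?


Formula: PI = PV(cash flows) / initial investment
Substituting: PI = $25,943.11 / $17,550.00
PI = 1.4782

1.4782


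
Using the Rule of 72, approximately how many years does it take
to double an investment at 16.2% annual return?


Formula: Years ≈ 72 / r
Substituting: Years ≈ 72 / 16.2
Years ≈ 4.4

4.4 years


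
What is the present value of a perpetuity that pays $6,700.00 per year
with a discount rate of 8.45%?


Formula: PV = C / r
Substituting: PV = $6,700.00 / 0.0845
PV = $79,289.94

$79,289.94


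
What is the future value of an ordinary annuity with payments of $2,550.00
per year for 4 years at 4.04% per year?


Formula: FV = PMT * ((1+r)^n - 1) / r
Growth factor: (1 + 0.0404)^4 = 1.171659
Numerator: 1.171659 - 1 = 0.171659
FV = $2,550.00 * 0.171659 / 0.0404 = $10,834.94

$10,834.94


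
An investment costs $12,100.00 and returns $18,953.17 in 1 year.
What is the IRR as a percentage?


Formula: IRR = C1/C0 - 1
Substituting: IRR = $18,953.17 / $12,100.00 - 1
Ratio: 1.566378 - 1 = 0.566378
IRR = 56.6378%

56.6378%


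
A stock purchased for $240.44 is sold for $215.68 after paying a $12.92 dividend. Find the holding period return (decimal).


Formula: HPR = (P1 - P0 + D) / P0
Gain: $215.68 - $240.44 + $12.92 = -$11.84
HPR = -$11.84 / $240.44 = -0.0492

-0.0492


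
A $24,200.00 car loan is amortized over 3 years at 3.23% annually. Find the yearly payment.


Formula: PMT = PV * r / (1 - (1+r)^(-n))
Denominator: 1 - (1 + 0.0323)^(-3) = 0.090962
Numerator: $24,200.00 * 0.0323 = 781.66
PMT = 781.66 / 0.090962 = $8,593.29

$8,593.29


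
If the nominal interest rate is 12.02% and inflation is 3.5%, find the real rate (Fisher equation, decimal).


Formula: (1 + r_real) = (1 + r_nom) / (1 + inflation)
Substituting: (1 + r_real) = 1.1202 / 1.035
(1 + r_real) = 1.082319
r_real = 1.082319 - 1 = 0.082319

0.082319


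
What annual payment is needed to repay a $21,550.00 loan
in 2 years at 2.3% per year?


Formula: PMT = PV * r / (1 - (1+r)^(-n))
Denominator: 1 - (1 + 0.023)^(-2) = 0.04446
Numerator: $21,550.00 * 0.023 = 495.65
PMT = 495.65 / 0.04446 = $11,148.15

$11,148.15


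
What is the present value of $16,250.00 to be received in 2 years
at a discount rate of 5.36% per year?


Formula: PV = FV / (1 + r)^n
Substituting: PV = $16,250.00 / (1 + 0.0536)^2
Discount factor: (1.0536)^2 = 1.110073
PV = $16,250.00 / 1.110073 = $14,638.68

$14,638.68


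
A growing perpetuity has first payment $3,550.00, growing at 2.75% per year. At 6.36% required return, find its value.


Formula: PV = C / (r - g)
Spread: r - g = 0.0636 - 0.0275 = 0.0361
Substituting: PV = $3,550.00 / 0.0361
PV = $98,337.95

$98,337.95


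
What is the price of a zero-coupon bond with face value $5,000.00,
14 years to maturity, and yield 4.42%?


Formula: Price = FV / (1 + r)^n
Substituting: Price = $5,000.00 / (1 + 0.0442)^14
Discount factor: (1.0442)^14 = 1.832195
Price = $5,000.00 / 1.832195 = $2,728.97

$2,728.97


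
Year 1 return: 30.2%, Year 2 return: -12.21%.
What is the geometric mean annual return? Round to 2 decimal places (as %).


Formula: Geometric mean = ((1+r1)*(1+r2))^(1/2) - 1
Product: (1 + 0.302) * (1 + -0.1221) = 1.302 * 0.8779 = 1.143026
Square root: 1.143026^0.5 = 1.069124
Geometric mean = 1.069124 - 1 = 0.069124
As percentage: 6.91%

6.91%


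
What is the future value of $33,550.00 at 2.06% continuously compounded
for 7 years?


Formula: FV = P * e^(r*t)
Exponent: r*t = 0.0206 * 7 = 0.1442
e^(0.1442) = 1.155115
FV = $33,550.00 * 1.155115 = $38,754.11

$38,754.11


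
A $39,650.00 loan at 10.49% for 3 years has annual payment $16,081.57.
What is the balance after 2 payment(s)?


Formula: Balance = PV*(1+r)^k - PMT*((1+r)^k - 1)/r
Growth: (1 + 0.1049)^2 = 1.220804
Accumulated factor: ((1+r)^k - 1)/r = 2.1049
Balance = $39,650.00 * 1.220804 - $16,081.57 * 2.1049
Balance = $14,554.78

$14,554.78


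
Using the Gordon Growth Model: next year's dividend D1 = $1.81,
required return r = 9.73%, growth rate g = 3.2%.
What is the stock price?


Formula: P = D1 / (r - g)
Spread: r - g = 0.0973 - 0.032 = 0.0653
Substituting: P = $1.81 / 0.0653
P = $27.72

$27.72


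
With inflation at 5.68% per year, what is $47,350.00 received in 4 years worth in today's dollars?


Formula: Real value = nominal / (1 + inflation)^years
Price level: (1 + 0.0568)^4 = 1.247301
Real value = $47,350.00 / 1.247301 = $37,961.97

$37,961.97


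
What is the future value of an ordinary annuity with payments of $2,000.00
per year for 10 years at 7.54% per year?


Formula: FV = PMT * ((1+r)^n - 1) / r
Growth factor: (1 + 0.0754)^10 = 2.068713
Numerator: 2.068713 - 1 = 1.068713
FV = $2,000.00 * 1.068713 / 0.0754 = $28,347.83

$28,347.83


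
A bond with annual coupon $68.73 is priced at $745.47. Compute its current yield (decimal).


Formula: Current yield = annual coupon / price
Substituting: CY = $68.73 / $745.47
CY = 0.092197

0.092197


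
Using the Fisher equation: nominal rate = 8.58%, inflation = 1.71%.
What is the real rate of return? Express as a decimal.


Formula: (1 + r_real) = (1 + r_nom) / (1 + inflation)
Substituting: (1 + r_real) = 1.0858 / 1.0171
(1 + r_real) = 1.067545
r_real = 1.067545 - 1 = 0.067545

0.067545


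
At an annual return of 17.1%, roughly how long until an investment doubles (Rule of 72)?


Formula: Years ≈ 72 / r
Substituting: Years ≈ 72 / 17.1
Years ≈ 4.2

4.2 years


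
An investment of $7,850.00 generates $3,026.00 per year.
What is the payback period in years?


Formula: Payback = investment / annual cash flow
Substituting: Payback = $7,850.00 / $3,026.00
Payback = 2.5942 years

2.5942 years


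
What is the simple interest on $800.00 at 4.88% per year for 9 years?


Formula: I = P * r * t
Substituting: I = $800.00 * 0.0488 * 9
Step: I = $800.00 * 0.4392
I = $351.36

$351.36


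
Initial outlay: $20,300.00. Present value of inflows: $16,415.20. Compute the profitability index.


Formula: PI = PV(cash flows) / initial investment
Substituting: PI = $16,415.20 / $20,300.00
PI = 0.8086

0.8086


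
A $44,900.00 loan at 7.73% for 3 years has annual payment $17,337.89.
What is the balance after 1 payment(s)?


Formula: Balance = PV*(1+r)^k - PMT*((1+r)^k - 1)/r
Growth: (1 + 0.0773)^1 = 1.0773
Accumulated factor: ((1+r)^k - 1)/r = 1.0
Balance = $44,900.00 * 1.0773 - $17,337.89 * 1.0
Balance = $31,032.88

$31,032.88


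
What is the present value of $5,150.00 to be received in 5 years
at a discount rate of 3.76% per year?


Formula: PV = FV / (1 + r)^n
Substituting: PV = $5,150.00 / (1 + 0.0376)^5
Discount factor: (1.0376)^5 = 1.202679
PV = $5,150.00 / 1.202679 = $4,282.11

$4,282.11


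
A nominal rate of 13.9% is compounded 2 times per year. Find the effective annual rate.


Formula: EAR = (1 + r/m)^m - 1
Period rate: r/m = 0.139 / 2 = 0.0695
Compounding: (1 + 0.0695)^2 = 1.14383
EAR = 1.14383 - 1 = 0.14383

0.14383


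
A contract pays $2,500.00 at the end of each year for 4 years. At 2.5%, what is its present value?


Formula: PV = PMT * (1 - (1+r)^(-n)) / r
Discount factor: (1 + 0.025)^(-4) = 0.905951
Bracket: 1 - 0.905951 = 0.094049
PV = $2,500.00 * 0.094049 / 0.025 = $9,404.94

$9,404.94


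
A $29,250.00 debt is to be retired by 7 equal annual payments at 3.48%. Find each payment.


Formula: PMT = PV * r / (1 - (1+r)^(-n))
Denominator: 1 - (1 + 0.0348)^(-7) = 0.212945
Numerator: $29,250.00 * 0.0348 = 1017.9
PMT = 1017.9 / 0.212945 = $4,780.11

$4,780.11


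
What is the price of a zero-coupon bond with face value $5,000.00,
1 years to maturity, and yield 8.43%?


Formula: Price = FV / (1 + r)^n
Substituting: Price = $5,000.00 / (1 + 0.0843)^1
Discount factor: (1.0843)^1 = 1.0843
Price = $5,000.00 / 1.0843 = $4,611.27

$4,611.27


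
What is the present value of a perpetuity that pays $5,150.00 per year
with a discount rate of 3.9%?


Formula: PV = C / r
Substituting: PV = $5,150.00 / 0.039
PV = $132,051.28

$132,051.28


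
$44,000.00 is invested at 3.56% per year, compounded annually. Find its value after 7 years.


Formula: FV = P * (1 + r)^n
Substituting: FV = $44,000.00 * (1 + 0.0356)^7
Growth factor: (1.0356)^7 = 1.277451
FV = $44,000.00 * 1.277451 = $56,207.85

$56,207.85


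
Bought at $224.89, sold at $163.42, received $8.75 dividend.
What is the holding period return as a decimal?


Formula: HPR = (P1 - P0 + D) / P0
Gain: $163.42 - $224.89 + $8.75 = -$52.72
HPR = -$52.72 / $224.89 = -0.2344

-0.2344


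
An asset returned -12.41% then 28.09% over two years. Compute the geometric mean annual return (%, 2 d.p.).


Formula: Geometric mean = ((1+r1)*(1+r2))^(1/2) - 1
Product: (1 + -0.1241) * (1 + 0.2809) = 0.8759 * 1.2809 = 1.12194
Square root: 1.12194^0.5 = 1.059217
Geometric mean = 1.059217 - 1 = 0.059217
As percentage: 5.92%

5.92%


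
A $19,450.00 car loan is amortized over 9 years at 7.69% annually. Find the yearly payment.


Formula: PMT = PV * r / (1 - (1+r)^(-n))
Denominator: 1 - (1 + 0.0769)^(-9) = 0.48664
Numerator: $19,450.00 * 0.0769 = 1495.705
PMT = 1495.705 / 0.48664 = $3,073.53

$3,073.53


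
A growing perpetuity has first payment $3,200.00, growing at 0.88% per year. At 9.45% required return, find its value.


Formula: PV = C / (r - g)
Spread: r - g = 0.0945 - 0.0088 = 0.0857
Substituting: PV = $3,200.00 / 0.0857
PV = $37,339.56

$37,339.56


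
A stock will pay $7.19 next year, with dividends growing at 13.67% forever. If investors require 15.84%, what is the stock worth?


Formula: P = D1 / (r - g)
Spread: r - g = 0.1584 - 0.1367 = 0.0217
Substituting: P = $7.19 / 0.0217
P = $331.34

$331.34


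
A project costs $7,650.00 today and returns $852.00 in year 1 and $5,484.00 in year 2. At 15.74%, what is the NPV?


Formula: NPV = C0 + C1/(1+r) + C2/(1+r)^2
Discount C1: $852.00 / (1 + 0.1574) = $736.13
Discount C2: $5,484.00 / (1 + 0.1574)^2 = $4,093.84
NPV = -$7,650.00 + $736.13 + $4,093.84 = -$2,820.03

-$2,820.03


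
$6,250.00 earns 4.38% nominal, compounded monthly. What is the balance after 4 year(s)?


Formula: FV = P * (1 + r/m)^(m*t)
Period rate: r/m = 0.0438 / 12 = 0.00365
Total periods: m*t = 12 * 4 = 48
Growth factor: (1 + 0.00365)^48 = 1.191105
FV = $6,250.00 * 1.191105 = $7,444.40

$7,444.40


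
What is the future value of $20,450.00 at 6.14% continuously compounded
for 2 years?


Formula: FV = P * e^(r*t)
Exponent: r*t = 0.0614 * 2 = 0.1228
e^(0.1228) = 1.130658
FV = $20,450.00 * 1.130658 = $23,121.96

$23,121.96


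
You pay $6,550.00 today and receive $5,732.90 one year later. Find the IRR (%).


Formula: IRR = C1/C0 - 1
Substituting: IRR = $5,732.90 / $6,550.00 - 1
Ratio: 0.875252 - 1 = -0.124748
IRR = -12.4748%

-12.4748%


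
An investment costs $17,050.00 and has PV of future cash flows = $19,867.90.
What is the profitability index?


Formula: PI = PV(cash flows) / initial investment
Substituting: PI = $19,867.90 / $17,050.00
PI = 1.1653

1.1653


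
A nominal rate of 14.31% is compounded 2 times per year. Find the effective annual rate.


Formula: EAR = (1 + r/m)^m - 1
Period rate: r/m = 0.1431 / 2 = 0.07155
Compounding: (1 + 0.07155)^2 = 1.148219
EAR = 1.148219 - 1 = 0.148219

0.148219


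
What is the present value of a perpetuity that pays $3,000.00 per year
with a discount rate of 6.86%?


Formula: PV = C / r
Substituting: PV = $3,000.00 / 0.0686
PV = $43,731.78

$43,731.78


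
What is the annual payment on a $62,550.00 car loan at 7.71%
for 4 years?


Formula: PMT = PV * r / (1 - (1+r)^(-n))
Denominator: 1 - (1 + 0.0771)^(-4) = 0.257022
Numerator: $62,550.00 * 0.0771 = 4822.605
PMT = 4822.605 / 0.257022 = $18,763.39

$18,763.39


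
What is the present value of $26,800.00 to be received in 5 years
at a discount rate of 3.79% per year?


Formula: PV = FV / (1 + r)^n
Substituting: PV = $26,800.00 / (1 + 0.0379)^5
Discount factor: (1.0379)^5 = 1.204419
PV = $26,800.00 / 1.204419 = $22,251.39

$22,251.39


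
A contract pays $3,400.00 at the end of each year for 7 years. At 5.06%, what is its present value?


Formula: PV = PMT * (1 - (1+r)^(-n)) / r
Discount factor: (1 + 0.0506)^(-7) = 0.707845
Bracket: 1 - 0.707845 = 0.292155
PV = $3,400.00 * 0.292155 / 0.0506 = $19,630.96

$19,630.96


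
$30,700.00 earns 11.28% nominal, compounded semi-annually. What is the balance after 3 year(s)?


Formula: FV = P * (1 + r/m)^(m*t)
Period rate: r/m = 0.1128 / 2 = 0.0564
Total periods: m*t = 2 * 3 = 6
Growth factor: (1 + 0.0564)^6 = 1.389858
FV = $30,700.00 * 1.389858 = $42,668.63

$42,668.63


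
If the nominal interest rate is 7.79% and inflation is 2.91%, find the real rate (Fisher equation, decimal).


Formula: (1 + r_real) = (1 + r_nom) / (1 + inflation)
Substituting: (1 + r_real) = 1.0779 / 1.0291
(1 + r_real) = 1.04742
r_real = 1.04742 - 1 = 0.04742

0.04742


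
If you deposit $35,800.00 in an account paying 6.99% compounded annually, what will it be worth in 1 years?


Formula: FV = P * (1 + r)^n
Substituting: FV = $35,800.00 * (1 + 0.0699)^1
Growth factor: (1.0699)^1 = 1.0699
FV = $35,800.00 * 1.0699 = $38,302.42

$38,302.42


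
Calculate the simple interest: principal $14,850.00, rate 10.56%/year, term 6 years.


Formula: I = P * r * t
Substituting: I = $14,850.00 * 0.1056 * 6
Step: I = $14,850.00 * 0.6336
I = $9,408.96

$9,408.96


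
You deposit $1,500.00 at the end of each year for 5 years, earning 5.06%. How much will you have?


Formula: FV = PMT * ((1+r)^n - 1) / r
Growth factor: (1 + 0.0506)^5 = 1.279932
Numerator: 1.279932 - 1 = 0.279932
FV = $1,500.00 * 0.279932 / 0.0506 = $8,298.39

$8,298.39


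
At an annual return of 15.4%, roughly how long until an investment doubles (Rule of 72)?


Formula: Years ≈ 72 / r
Substituting: Years ≈ 72 / 15.4
Years ≈ 4.7

4.7 years


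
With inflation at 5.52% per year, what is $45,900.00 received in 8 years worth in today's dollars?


Formula: Real value = nominal / (1 + inflation)^years
Price level: (1 + 0.0552)^8 = 1.537016
Real value = $45,900.00 / 1.537016 = $29,863.07

$29,863.07


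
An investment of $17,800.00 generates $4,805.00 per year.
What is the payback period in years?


Formula: Payback = investment / annual cash flow
Substituting: Payback = $17,800.00 / $4,805.00
Payback = 3.7045 years

3.7045 years


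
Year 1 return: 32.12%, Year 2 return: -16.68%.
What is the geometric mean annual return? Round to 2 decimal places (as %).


Formula: Geometric mean = ((1+r1)*(1+r2))^(1/2) - 1
Product: (1 + 0.3212) * (1 + -0.1668) = 1.3212 * 0.8332 = 1.100824
Square root: 1.100824^0.5 = 1.049202
Geometric mean = 1.049202 - 1 = 0.049202
As percentage: 4.92%

4.92%


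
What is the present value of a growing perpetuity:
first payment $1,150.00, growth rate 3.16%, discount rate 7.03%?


Formula: PV = C / (r - g)
Spread: r - g = 0.0703 - 0.0316 = 0.0387
Substituting: PV = $1,150.00 / 0.0387
PV = $29,715.76

$29,715.76


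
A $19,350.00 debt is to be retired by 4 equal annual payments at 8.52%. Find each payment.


Formula: PMT = PV * r / (1 - (1+r)^(-n))
Denominator: 1 - (1 + 0.0852)^(-4) = 0.278958
Numerator: $19,350.00 * 0.0852 = 1648.62
PMT = 1648.62 / 0.278958 = $5,909.93

$5,909.93


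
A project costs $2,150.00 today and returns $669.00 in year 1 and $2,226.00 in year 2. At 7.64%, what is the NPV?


Formula: NPV = C0 + C1/(1+r) + C2/(1+r)^2
Discount C1: $669.00 / (1 + 0.0764) = $621.52
Discount C2: $2,226.00 / (1 + 0.0764)^2 = $1,921.22
NPV = -$2,150.00 + $621.52 + $1,921.22 = $392.74

$392.74


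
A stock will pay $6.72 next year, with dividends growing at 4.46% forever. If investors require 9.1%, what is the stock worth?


Formula: P = D1 / (r - g)
Spread: r - g = 0.091 - 0.0446 = 0.0464
Substituting: P = $6.72 / 0.0464
P = $144.83

$144.83


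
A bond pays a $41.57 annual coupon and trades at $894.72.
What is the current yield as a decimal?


Formula: Current yield = annual coupon / price
Substituting: CY = $41.57 / $894.72
CY = 0.046461

0.046461


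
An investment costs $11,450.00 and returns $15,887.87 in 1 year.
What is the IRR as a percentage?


Formula: IRR = C1/C0 - 1
Substituting: IRR = $15,887.87 / $11,450.00 - 1
Ratio: 1.387587 - 1 = 0.387587
IRR = 38.7587%

38.7587%


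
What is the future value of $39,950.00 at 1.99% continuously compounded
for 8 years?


Formula: FV = P * e^(r*t)
Exponent: r*t = 0.0199 * 8 = 0.1592
e^(0.1592) = 1.172572
FV = $39,950.00 * 1.172572 = $46,844.27

$46,844.27


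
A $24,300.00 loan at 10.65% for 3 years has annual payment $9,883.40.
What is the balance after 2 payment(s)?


Formula: Balance = PV*(1+r)^k - PMT*((1+r)^k - 1)/r
Growth: (1 + 0.1065)^2 = 1.224342
Accumulated factor: ((1+r)^k - 1)/r = 2.1065
Balance = $24,300.00 * 1.224342 - $9,883.40 * 2.1065
Balance = $8,932.13

$8,932.13


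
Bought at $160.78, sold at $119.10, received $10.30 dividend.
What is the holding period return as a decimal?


Formula: HPR = (P1 - P0 + D) / P0
Gain: $119.10 - $160.78 + $10.30 = -$31.38
HPR = -$31.38 / $160.78 = -0.1952

-0.1952


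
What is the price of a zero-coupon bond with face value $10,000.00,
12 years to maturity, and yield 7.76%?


Formula: Price = FV / (1 + r)^n
Substituting: Price = $10,000.00 / (1 + 0.0776)^12
Discount factor: (1.0776)^12 = 2.451834
Price = $10,000.00 / 2.451834 = $4,078.58

$4,078.58


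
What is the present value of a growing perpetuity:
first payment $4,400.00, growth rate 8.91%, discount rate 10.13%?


Formula: PV = C / (r - g)
Spread: r - g = 0.1013 - 0.0891 = 0.0122
Substituting: PV = $4,400.00 / 0.0122
PV = $360,655.74

$360,655.74


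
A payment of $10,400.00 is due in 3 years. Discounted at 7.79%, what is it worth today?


Formula: PV = FV / (1 + r)^n
Substituting: PV = $10,400.00 / (1 + 0.0779)^3
Discount factor: (1.0779)^3 = 1.252378
PV = $10,400.00 / 1.252378 = $8,304.20

$8,304.20


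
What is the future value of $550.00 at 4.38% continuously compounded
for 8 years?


Formula: FV = P * e^(r*t)
Exponent: r*t = 0.0438 * 8 = 0.3504
e^(0.3504) = 1.419635
FV = $550.00 * 1.419635 = $780.80

$780.80


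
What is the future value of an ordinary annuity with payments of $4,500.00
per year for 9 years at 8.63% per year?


Formula: FV = PMT * ((1+r)^n - 1) / r
Growth factor: (1 + 0.0863)^9 = 2.106435
Numerator: 2.106435 - 1 = 1.106435
FV = $4,500.00 * 1.106435 / 0.0863 = $57,693.59

$57,693.59


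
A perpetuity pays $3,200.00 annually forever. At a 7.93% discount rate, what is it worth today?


Formula: PV = C / r
Substituting: PV = $3,200.00 / 0.0793
PV = $40,353.09

$40,353.09


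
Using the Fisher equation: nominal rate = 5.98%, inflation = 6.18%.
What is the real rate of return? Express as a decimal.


Formula: (1 + r_real) = (1 + r_nom) / (1 + inflation)
Substituting: (1 + r_real) = 1.0598 / 1.0618
(1 + r_real) = 0.998116
r_real = 0.998116 - 1 = -0.001884

-0.001884


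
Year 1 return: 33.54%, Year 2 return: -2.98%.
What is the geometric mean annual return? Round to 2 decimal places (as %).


Formula: Geometric mean = ((1+r1)*(1+r2))^(1/2) - 1
Product: (1 + 0.3354) * (1 + -0.0298) = 1.3354 * 0.9702 = 1.295605
Square root: 1.295605^0.5 = 1.138246
Geometric mean = 1.138246 - 1 = 0.138246
As percentage: 13.82%

13.82%


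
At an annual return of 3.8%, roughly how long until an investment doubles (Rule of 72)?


Formula: Years ≈ 72 / r
Substituting: Years ≈ 72 / 3.8
Years ≈ 18.9

18.9 years


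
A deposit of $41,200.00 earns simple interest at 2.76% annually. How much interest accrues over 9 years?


Formula: I = P * r * t
Substituting: I = $41,200.00 * 0.0276 * 9
Step: I = $41,200.00 * 0.2484
I = $10,234.08

$10,234.08


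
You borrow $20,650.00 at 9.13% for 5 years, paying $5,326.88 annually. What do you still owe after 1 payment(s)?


Formula: Balance = PV*(1+r)^k - PMT*((1+r)^k - 1)/r
Growth: (1 + 0.0913)^1 = 1.0913
Accumulated factor: ((1+r)^k - 1)/r = 1.0
Balance = $20,650.00 * 1.0913 - $5,326.88 * 1.0
Balance = $17,208.47

$17,208.47


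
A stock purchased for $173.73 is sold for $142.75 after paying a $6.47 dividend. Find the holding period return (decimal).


Formula: HPR = (P1 - P0 + D) / P0
Gain: $142.75 - $173.73 + $6.47 = -$24.51
HPR = -$24.51 / $173.73 = -0.1411

-0.1411


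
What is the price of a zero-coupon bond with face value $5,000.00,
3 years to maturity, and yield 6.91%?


Formula: Price = FV / (1 + r)^n
Substituting: Price = $5,000.00 / (1 + 0.0691)^3
Discount factor: (1.0691)^3 = 1.221954
Price = $5,000.00 / 1.221954 = $4,091.81

$4,091.81


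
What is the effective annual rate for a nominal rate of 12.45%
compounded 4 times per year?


Formula: EAR = (1 + r/m)^m - 1
Period rate: r/m = 0.1245 / 4 = 0.031125
Compounding: (1 + 0.031125)^4 = 1.130434
EAR = 1.130434 - 1 = 0.130434

0.130434


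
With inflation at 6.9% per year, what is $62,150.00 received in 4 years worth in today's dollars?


Formula: Real value = nominal / (1 + inflation)^years
Price level: (1 + 0.069)^4 = 1.305903
Real value = $62,150.00 / 1.305903 = $47,591.60

$47,591.60


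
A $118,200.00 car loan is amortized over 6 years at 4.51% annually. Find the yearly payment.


Formula: PMT = PV * r / (1 - (1+r)^(-n))
Denominator: 1 - (1 + 0.0451)^(-6) = 0.232545
Numerator: $118,200.00 * 0.0451 = 5330.82
PMT = 5330.82 / 0.232545 = $22,923.82

$22,923.82


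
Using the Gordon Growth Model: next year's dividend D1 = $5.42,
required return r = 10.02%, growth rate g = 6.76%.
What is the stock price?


Formula: P = D1 / (r - g)
Spread: r - g = 0.1002 - 0.0676 = 0.0326
Substituting: P = $5.42 / 0.0326
P = $166.26

$166.26


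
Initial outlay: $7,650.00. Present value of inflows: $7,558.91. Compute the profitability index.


Formula: PI = PV(cash flows) / initial investment
Substituting: PI = $7,558.91 / $7,650.00
PI = 0.9881

0.9881


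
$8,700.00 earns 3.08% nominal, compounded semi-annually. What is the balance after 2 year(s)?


Formula: FV = P * (1 + r/m)^(m*t)
Period rate: r/m = 0.0308 / 2 = 0.0154
Total periods: m*t = 2 * 2 = 4
Growth factor: (1 + 0.0154)^4 = 1.063038
FV = $8,700.00 * 1.063038 = $9,248.43

$9,248.43


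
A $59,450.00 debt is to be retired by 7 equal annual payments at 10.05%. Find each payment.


Formula: PMT = PV * r / (1 - (1+r)^(-n))
Denominator: 1 - (1 + 0.1005)^(-7) = 0.488472
Numerator: $59,450.00 * 0.1005 = 5974.725
PMT = 5974.725 / 0.488472 = $12,231.47

$12,231.47


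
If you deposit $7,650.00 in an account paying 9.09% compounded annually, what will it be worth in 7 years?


Formula: FV = P * (1 + r)^n
Substituting: FV = $7,650.00 * (1 + 0.0909)^7
Growth factor: (1.0909)^7 = 1.838631
FV = $7,650.00 * 1.838631 = $14,065.53

$14,065.53


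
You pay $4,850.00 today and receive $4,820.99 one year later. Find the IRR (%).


Formula: IRR = C1/C0 - 1
Substituting: IRR = $4,820.99 / $4,850.00 - 1
Ratio: 0.994019 - 1 = -0.005981
IRR = -0.5981%

-0.5981%


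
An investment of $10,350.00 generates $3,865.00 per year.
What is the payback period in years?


Formula: Payback = investment / annual cash flow
Substituting: Payback = $10,350.00 / $3,865.00
Payback = 2.6779 years

2.6779 years


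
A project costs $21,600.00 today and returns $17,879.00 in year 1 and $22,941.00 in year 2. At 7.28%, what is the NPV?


Formula: NPV = C0 + C1/(1+r) + C2/(1+r)^2
Discount C1: $17,879.00 / (1 + 0.0728) = $16,665.73
Discount C2: $22,941.00 / (1 + 0.0728)^2 = $19,933.10
NPV = -$21,600.00 + $16,665.73 + $19,933.10 = $14,998.83

$14,998.83


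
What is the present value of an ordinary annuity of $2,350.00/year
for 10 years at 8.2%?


Formula: PV = PMT * (1 - (1+r)^(-n)) / r
Discount factor: (1 + 0.082)^(-10) = 0.454703
Bracket: 1 - 0.454703 = 0.545297
PV = $2,350.00 * 0.545297 / 0.082 = $15,627.43

$15,627.43


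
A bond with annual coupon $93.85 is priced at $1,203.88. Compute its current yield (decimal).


Formula: Current yield = annual coupon / price
Substituting: CY = $93.85 / $1,203.88
CY = 0.077956

0.077956


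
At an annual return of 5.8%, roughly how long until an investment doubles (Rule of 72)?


Formula: Years ≈ 72 / r
Substituting: Years ≈ 72 / 5.8
Years ≈ 12.4

12.4 years


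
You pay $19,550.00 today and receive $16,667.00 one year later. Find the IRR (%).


Formula: IRR = C1/C0 - 1
Substituting: IRR = $16,667.00 / $19,550.00 - 1
Ratio: 0.852532 - 1 = -0.147468
IRR = -14.7468%

-14.7468%


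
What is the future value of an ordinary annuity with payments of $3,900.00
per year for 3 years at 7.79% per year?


Formula: FV = PMT * ((1+r)^n - 1) / r
Growth factor: (1 + 0.0779)^3 = 1.252378
Numerator: 1.252378 - 1 = 0.252378
FV = $3,900.00 * 0.252378 / 0.0779 = $12,635.10

$12,635.10


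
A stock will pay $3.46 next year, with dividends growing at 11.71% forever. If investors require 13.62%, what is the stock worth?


Formula: P = D1 / (r - g)
Spread: r - g = 0.1362 - 0.1171 = 0.0191
Substituting: P = $3.46 / 0.0191
P = $181.15

$181.15


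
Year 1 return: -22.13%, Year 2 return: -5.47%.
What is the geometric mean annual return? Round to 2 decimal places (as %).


Formula: Geometric mean = ((1+r1)*(1+r2))^(1/2) - 1
Product: (1 + -0.2213) * (1 + -0.0547) = 0.7787 * 0.9453 = 0.736105
Square root: 0.736105^0.5 = 0.857966
Geometric mean = 0.857966 - 1 = -0.142034
As percentage: -14.20%

-14.20%


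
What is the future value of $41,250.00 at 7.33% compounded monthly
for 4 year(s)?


Formula: FV = P * (1 + r/m)^(m*t)
Period rate: r/m = 0.0733 / 12 = 0.006108
Total periods: m*t = 12 * 4 = 48
Growth factor: (1 + 0.006108)^48 = 1.339516
FV = $41,250.00 * 1.339516 = $55,255.02

$55,255.02


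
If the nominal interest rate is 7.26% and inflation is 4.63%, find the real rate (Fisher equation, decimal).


Formula: (1 + r_real) = (1 + r_nom) / (1 + inflation)
Substituting: (1 + r_real) = 1.0726 / 1.0463
(1 + r_real) = 1.025136
r_real = 1.025136 - 1 = 0.025136

0.025136


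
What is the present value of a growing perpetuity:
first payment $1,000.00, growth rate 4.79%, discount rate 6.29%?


Formula: PV = C / (r - g)
Spread: r - g = 0.0629 - 0.0479 = 0.015
Substituting: PV = $1,000.00 / 0.015
PV = $66,666.67

$66,666.67


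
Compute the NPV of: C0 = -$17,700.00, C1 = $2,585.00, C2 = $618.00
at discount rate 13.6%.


Formula: NPV = C0 + C1/(1+r) + C2/(1+r)^2
Discount C1: $2,585.00 / (1 + 0.136) = $2,275.53
Discount C2: $618.00 / (1 + 0.136)^2 = $478.89
NPV = -$17,700.00 + $2,275.53 + $478.89 = -$14,945.59

-$14,945.59


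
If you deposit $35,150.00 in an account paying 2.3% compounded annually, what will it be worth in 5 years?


Formula: FV = P * (1 + r)^n
Substituting: FV = $35,150.00 * (1 + 0.023)^5
Growth factor: (1.023)^5 = 1.120413
FV = $35,150.00 * 1.120413 = $39,382.52

$39,382.52
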